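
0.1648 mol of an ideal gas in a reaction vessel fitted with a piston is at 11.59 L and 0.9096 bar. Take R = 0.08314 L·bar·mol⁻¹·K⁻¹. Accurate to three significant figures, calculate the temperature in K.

T ≈ 769 K

PV = nRT ⇒ T = PV/(nR) = (0.9096 × 11.59) / (0.1648 × 0.08314)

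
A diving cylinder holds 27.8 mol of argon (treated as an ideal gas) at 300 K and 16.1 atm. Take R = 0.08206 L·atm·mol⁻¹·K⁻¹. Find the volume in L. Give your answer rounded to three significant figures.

PV = nRT ⇒ V = nRT/P = (27.8 × 0.08206 × 300) / 16.1

V ≈ 42.5 L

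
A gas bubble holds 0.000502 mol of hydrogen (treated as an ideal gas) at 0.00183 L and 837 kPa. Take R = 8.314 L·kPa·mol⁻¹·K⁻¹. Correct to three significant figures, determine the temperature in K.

PV = nRT ⇒ T = PV/(nR) = (837 × 0.00183) / (0.000502 × 8.314)

T ≈ 367 K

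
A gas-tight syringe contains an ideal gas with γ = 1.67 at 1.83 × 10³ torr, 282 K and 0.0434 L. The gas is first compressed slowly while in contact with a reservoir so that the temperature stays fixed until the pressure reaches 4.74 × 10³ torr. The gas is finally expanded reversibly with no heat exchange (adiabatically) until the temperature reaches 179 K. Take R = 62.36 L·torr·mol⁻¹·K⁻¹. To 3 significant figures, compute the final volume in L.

V₃ ≈ 0.0330 L

T constant ⇒ Boyle's law P V = const: T₂ = T₁; V₂ = V₁·(P₁/P₂) = 0.01676 L.
Adiabatic (γ = 1.67), T V^(γ−1) and P V^γ constant: P₃ = P₂·(T₃/T₂)^(γ/(γ−1)) = 1527 torr; V₃ = V₂·(T₂/T₃)^(1/(γ−1)) = 0.03302 L.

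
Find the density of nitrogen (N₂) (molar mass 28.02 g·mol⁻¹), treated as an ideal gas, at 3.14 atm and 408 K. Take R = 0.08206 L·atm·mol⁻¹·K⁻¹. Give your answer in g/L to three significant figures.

ρ ≈ 2.63 g/L

ρ = PM/(RT) = (3.14 × 28.02) / (0.08206 × 408.0)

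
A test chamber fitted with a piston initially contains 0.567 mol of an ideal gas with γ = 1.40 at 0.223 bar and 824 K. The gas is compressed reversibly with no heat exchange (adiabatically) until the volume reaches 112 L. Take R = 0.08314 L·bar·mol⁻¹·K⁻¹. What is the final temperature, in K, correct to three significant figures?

From PV = nRT: V₁ = nRT₁/P₁ = 174.2 L.
Reversible adiabatic, γ = 1.40: T₂ = T₁·(V₁/V₂)^(γ−1) = 983.2 K; P₂ = P₁·(V₁/V₂)^γ = 0.4138 bar.

T₂ ≈ 983 K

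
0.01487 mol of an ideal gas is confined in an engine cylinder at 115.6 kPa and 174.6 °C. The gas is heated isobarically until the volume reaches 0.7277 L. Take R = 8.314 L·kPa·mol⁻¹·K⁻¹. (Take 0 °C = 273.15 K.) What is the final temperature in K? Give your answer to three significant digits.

T₂ ≈ 680 K

Convert: T₁ = 447.8 K.
From PV = nRT: V₁ = nRT₁/P₁ = 0.4788 L.
P constant ⇒ V ∝ T: P₂ = P₁; T₂ = T₁·(V₂/V₁) = 680.4 K.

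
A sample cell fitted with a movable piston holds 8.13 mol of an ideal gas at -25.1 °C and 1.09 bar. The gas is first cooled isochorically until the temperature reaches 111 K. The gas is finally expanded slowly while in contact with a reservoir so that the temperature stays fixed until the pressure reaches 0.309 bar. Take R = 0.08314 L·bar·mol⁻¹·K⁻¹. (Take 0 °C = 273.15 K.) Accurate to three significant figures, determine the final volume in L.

V₃ ≈ 243 L

Convert: T₁ = 248.0 K.
From PV = nRT: V₁ = nRT₁/P₁ = 153.8 L.
Isochoric, so P/T is constant: V₂ = V₁; P₂ = P₁·(T₂/T₁) = 0.4878 bar.
T constant ⇒ Boyle's law P V = const: T₃ = T₂; V₃ = V₂·(P₂/P₃) = 242.8 L.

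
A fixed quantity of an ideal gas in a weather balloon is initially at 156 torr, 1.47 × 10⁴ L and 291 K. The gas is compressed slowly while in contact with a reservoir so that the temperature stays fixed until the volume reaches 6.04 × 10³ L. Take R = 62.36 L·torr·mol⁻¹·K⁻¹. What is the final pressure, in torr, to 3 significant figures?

T constant ⇒ Boyle's law P V = const: T₂ = T₁; P₂ = P₁·(V₁/V₂) = 379.7 torr.

P₂ ≈ 380 torr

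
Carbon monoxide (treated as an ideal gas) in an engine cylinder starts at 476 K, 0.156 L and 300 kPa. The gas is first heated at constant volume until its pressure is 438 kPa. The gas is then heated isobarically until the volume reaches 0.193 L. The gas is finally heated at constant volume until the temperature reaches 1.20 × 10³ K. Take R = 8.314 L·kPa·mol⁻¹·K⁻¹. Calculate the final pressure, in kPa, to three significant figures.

V constant ⇒ P ∝ T: V₂ = V₁; T₂ = T₁·(P₂/P₁) = 695.0 K.
Isobaric, so V/T is constant: P₃ = P₂; T₃ = T₂·(V₃/V₂) = 859.8 K.
V constant ⇒ P ∝ T: V₄ = V₃; P₄ = P₃·(T₄/T₃) = 611.3 kPa.

P₄ ≈ 611 kPa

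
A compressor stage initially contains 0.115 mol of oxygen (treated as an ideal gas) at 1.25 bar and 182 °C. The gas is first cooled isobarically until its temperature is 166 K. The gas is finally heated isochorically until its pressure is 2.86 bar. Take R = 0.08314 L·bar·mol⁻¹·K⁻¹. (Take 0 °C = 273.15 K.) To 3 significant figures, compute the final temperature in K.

T₃ ≈ 380 K

Convert: T₁ = 455.1 K.
From PV = nRT: V₁ = nRT₁/P₁ = 3.481 L.
Isobaric, so V/T is constant: P₂ = P₁; V₂ = V₁·(T₂/T₁) = 1.270 L.
Isochoric, so P/T is constant: V₃ = V₂; T₃ = T₂·(P₃/P₂) = 379.8 K.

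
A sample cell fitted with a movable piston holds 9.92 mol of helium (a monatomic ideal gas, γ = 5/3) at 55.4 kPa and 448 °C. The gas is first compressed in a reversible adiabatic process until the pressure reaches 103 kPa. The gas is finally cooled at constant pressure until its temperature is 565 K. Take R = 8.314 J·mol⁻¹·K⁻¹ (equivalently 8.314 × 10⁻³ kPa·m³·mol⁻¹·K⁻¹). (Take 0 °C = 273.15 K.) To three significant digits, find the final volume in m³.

Convert: T₁ = 721.1 K.
From PV = nRT: V₁ = nRT₁/P₁ = 1.074 m³.
Adiabatic (γ = 5/3), T V^(γ−1) and P V^γ constant: T₂ = T₁·(P₂/P₁)^((γ−1)/γ) = 924.2 K; V₂ = V₁·(P₁/P₂)^(1/γ) = 0.7400 m³.
P constant ⇒ V ∝ T: P₃ = P₂; V₃ = V₂·(T₃/T₂) = 0.4524 m³.

V₃ ≈ 0.452 m³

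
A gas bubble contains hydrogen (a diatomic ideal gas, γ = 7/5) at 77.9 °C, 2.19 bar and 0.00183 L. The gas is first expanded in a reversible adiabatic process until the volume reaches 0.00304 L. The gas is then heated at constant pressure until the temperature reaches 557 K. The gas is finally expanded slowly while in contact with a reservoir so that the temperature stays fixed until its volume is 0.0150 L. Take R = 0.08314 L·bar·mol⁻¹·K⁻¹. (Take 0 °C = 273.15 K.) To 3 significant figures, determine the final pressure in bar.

P₄ ≈ 0.424 bar

Convert: T₁ = 351.0 K.
Reversible adiabatic, γ = 7/5: T₂ = T₁·(V₁/V₂)^(γ−1) = 286.5 K; P₂ = P₁·(V₁/V₂)^γ = 1.076 bar.
P constant ⇒ V ∝ T: P₃ = P₂; V₃ = V₂·(T₃/T₂) = 0.005909 L.
T constant ⇒ Boyle's law P V = const: T₄ = T₃; P₄ = P₃·(V₃/V₄) = 0.4239 bar.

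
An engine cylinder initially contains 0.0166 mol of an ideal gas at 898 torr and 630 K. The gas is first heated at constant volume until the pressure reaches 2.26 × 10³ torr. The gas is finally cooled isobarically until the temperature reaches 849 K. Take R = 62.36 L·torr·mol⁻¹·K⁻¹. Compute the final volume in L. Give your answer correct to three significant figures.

From PV = nRT: V₁ = nRT₁/P₁ = 0.7262 L.
V constant ⇒ P ∝ T: V₂ = V₁; T₂ = T₁·(P₂/P₁) = 1586 K.
Isobaric, so V/T is constant: P₃ = P₂; V₃ = V₂·(T₃/T₂) = 0.3889 L.

V₃ ≈ 0.389 L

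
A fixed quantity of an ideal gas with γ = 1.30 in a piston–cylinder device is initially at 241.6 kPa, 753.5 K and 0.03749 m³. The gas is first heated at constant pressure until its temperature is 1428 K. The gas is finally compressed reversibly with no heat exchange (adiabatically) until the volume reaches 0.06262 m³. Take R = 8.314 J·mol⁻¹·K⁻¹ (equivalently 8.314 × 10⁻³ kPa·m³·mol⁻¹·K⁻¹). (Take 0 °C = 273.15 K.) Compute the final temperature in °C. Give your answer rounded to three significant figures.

P constant ⇒ V ∝ T: P₂ = P₁; V₂ = V₁·(T₂/T₁) = 0.07105 m³.
Reversible adiabatic, γ = 1.30: T₃ = T₂·(V₂/V₃)^(γ−1) = 1483 K; P₃ = P₂·(V₂/V₃)^γ = 284.7 kPa.

T₃ ≈ 1.21e+03 °C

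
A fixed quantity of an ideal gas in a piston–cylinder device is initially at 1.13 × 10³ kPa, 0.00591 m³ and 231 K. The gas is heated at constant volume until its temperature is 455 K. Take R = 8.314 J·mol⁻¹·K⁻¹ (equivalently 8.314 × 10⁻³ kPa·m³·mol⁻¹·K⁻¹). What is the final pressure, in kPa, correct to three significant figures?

V constant ⇒ P ∝ T: V₂ = V₁; P₂ = P₁·(T₂/T₁) = 2226 kPa.

P₂ ≈ 2.23e+03 kPa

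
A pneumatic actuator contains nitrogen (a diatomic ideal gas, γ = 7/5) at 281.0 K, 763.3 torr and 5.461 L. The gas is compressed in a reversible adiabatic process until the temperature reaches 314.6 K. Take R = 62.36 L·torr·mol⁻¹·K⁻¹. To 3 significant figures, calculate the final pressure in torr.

Reversible adiabatic, γ = 7/5: P₂ = P₁·(T₂/T₁)^(γ/(γ−1)) = 1133 torr; V₂ = V₁·(T₁/T₂)^(1/(γ−1)) = 4.118 L.

P₂ ≈ 1.13e+03 torr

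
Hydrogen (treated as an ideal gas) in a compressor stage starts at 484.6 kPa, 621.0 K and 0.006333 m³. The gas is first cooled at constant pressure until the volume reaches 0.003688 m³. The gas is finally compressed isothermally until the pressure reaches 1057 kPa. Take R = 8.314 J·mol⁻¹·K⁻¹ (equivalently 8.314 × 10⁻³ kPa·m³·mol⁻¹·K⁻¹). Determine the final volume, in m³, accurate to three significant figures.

V₃ ≈ 0.00169 m³

Isobaric, so V/T is constant: P₂ = P₁; T₂ = T₁·(V₂/V₁) = 361.6 K.
T constant ⇒ Boyle's law P V = const: T₃ = T₂; V₃ = V₂·(P₂/P₃) = 0.001691 m³.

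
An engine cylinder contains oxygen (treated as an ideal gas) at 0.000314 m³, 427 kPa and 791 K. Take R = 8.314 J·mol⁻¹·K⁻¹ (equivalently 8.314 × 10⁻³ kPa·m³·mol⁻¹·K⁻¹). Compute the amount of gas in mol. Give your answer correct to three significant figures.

n ≈ 0.0204 mol

PV = nRT ⇒ n = PV/(RT) = (427 × 0.000314) / (8.314 × 10⁻³ × 791)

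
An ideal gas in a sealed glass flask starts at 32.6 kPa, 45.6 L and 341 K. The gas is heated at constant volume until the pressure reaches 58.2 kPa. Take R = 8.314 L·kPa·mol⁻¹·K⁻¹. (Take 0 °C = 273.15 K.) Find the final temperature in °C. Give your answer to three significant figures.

Isochoric, so P/T is constant: V₂ = V₁; T₂ = T₁·(P₂/P₁) = 608.8 K.

T₂ ≈ 336 °C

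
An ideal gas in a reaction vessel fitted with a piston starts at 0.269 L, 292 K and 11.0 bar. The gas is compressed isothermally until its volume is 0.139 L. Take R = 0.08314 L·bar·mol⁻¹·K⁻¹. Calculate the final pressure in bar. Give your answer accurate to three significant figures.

P₂ ≈ 21.3 bar

Isothermal, so P V is constant: T₂ = T₁; P₂ = P₁·(V₁/V₂) = 21.29 bar.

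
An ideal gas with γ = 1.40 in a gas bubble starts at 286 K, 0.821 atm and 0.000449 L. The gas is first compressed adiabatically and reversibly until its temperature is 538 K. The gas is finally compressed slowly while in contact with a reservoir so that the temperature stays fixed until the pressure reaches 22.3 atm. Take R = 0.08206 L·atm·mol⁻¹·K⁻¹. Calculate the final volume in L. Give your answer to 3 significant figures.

V₃ ≈ 3.11e-05 L

Reversible adiabatic, γ = 1.40: P₂ = P₁·(T₂/T₁)^(γ/(γ−1)) = 7.495 atm; V₂ = V₁·(T₁/T₂)^(1/(γ−1)) = 9.251e-05 L.
Isothermal, so P V is constant: T₃ = T₂; V₃ = V₂·(P₂/P₃) = 3.110e-05 L.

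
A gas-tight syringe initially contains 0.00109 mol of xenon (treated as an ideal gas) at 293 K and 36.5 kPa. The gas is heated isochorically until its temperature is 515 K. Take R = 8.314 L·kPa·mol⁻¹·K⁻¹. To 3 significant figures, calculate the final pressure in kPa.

From PV = nRT: V₁ = nRT₁/P₁ = 0.07275 L.
V constant ⇒ P ∝ T: V₂ = V₁; P₂ = P₁·(T₂/T₁) = 64.16 kPa.

P₂ ≈ 64.2 kPa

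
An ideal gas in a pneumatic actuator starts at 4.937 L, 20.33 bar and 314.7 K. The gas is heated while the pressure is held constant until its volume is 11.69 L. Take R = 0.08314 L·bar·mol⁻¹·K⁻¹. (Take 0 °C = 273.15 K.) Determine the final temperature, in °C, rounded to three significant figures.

T₂ ≈ 472 °C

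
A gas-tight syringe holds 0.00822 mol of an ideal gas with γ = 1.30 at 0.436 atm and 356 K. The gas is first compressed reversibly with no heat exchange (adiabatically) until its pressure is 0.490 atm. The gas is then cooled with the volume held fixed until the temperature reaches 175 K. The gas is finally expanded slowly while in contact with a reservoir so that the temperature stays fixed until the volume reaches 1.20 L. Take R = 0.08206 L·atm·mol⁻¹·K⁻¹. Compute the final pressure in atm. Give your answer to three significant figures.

From PV = nRT: V₁ = nRT₁/P₁ = 0.5508 L.
Adiabatic (γ = 1.30), T V^(γ−1) and P V^γ constant: T₂ = T₁·(P₂/P₁)^((γ−1)/γ) = 365.7 K; V₂ = V₁·(P₁/P₂)^(1/γ) = 0.5035 L.
V constant ⇒ P ∝ T: V₃ = V₂; P₃ = P₂·(T₃/T₂) = 0.2345 atm.
Isothermal, so P V is constant: T₄ = T₃; P₄ = P₃·(V₃/V₄) = 0.09837 atm.

P₄ ≈ 0.0984 atm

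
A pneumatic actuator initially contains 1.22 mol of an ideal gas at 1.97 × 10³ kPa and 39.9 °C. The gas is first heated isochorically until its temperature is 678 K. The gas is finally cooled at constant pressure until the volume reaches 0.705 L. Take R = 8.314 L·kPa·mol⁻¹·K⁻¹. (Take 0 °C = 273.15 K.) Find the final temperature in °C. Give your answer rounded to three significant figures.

Convert: T₁ = 313.0 K.
From PV = nRT: V₁ = nRT₁/P₁ = 1.612 L.
Isochoric, so P/T is constant: V₂ = V₁; P₂ = P₁·(T₂/T₁) = 4267 kPa.
P constant ⇒ V ∝ T: P₃ = P₂; T₃ = T₂·(V₃/V₂) = 296.6 K.

T₃ ≈ 23.4 °C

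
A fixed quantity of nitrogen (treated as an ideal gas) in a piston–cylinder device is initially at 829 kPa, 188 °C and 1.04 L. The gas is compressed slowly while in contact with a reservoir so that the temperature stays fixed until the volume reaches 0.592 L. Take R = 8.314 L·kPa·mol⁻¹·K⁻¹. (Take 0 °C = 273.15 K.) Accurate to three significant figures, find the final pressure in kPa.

P₂ ≈ 1.46e+03 kPa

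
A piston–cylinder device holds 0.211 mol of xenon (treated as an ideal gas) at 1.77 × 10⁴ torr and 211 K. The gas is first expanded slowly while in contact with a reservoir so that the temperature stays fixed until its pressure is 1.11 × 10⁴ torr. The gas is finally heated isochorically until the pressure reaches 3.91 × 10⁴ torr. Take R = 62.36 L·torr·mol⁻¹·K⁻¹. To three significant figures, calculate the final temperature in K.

From PV = nRT: V₁ = nRT₁/P₁ = 0.1569 L.
T constant ⇒ Boyle's law P V = const: T₂ = T₁; V₂ = V₁·(P₁/P₂) = 0.2501 L.
Isochoric, so P/T is constant: V₃ = V₂; T₃ = T₂·(P₃/P₂) = 743.3 K.

T₃ ≈ 743 K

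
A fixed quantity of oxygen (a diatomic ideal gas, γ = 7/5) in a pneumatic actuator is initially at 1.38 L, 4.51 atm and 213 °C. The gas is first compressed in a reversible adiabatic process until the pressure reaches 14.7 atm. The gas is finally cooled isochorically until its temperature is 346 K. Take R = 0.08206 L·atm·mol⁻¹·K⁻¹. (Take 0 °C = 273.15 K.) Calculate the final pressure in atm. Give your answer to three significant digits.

P₃ ≈ 7.46 atm

Convert: T₁ = 486.1 K.
Reversible adiabatic, γ = 7/5: T₂ = T₁·(P₂/P₁)^((γ−1)/γ) = 681.4 K; V₂ = V₁·(P₁/P₂)^(1/γ) = 0.5934 L.
V constant ⇒ P ∝ T: V₃ = V₂; P₃ = P₂·(T₃/T₂) = 7.465 atm.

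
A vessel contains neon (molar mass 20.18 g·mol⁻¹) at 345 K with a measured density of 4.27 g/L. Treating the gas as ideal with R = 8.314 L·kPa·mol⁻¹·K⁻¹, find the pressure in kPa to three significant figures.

P ≈ 607 kPa

ρ = PM/(RT) ⇒ P = ρRT/M = (4.27 × 8.314 × 345.0) / 20.18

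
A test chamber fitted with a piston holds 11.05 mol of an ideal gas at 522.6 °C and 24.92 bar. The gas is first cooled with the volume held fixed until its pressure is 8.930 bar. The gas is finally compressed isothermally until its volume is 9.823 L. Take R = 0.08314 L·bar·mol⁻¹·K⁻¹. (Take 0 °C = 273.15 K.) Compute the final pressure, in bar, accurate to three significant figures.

P₃ ≈ 26.7 bar

Convert: T₁ = 795.8 K.
From PV = nRT: V₁ = nRT₁/P₁ = 29.34 L.
V constant ⇒ P ∝ T: V₂ = V₁; T₂ = T₁·(P₂/P₁) = 285.2 K.
T constant ⇒ Boyle's law P V = const: T₃ = T₂; P₃ = P₂·(V₂/V₃) = 26.67 bar.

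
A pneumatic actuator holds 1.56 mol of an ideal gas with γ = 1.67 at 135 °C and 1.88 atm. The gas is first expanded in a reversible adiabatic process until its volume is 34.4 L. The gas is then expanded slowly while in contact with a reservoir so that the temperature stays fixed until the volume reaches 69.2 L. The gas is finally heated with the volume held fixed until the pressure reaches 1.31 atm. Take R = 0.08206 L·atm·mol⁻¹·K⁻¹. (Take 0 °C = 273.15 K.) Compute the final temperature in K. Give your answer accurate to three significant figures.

T₄ ≈ 708 K

Convert: T₁ = 408.1 K.
From PV = nRT: V₁ = nRT₁/P₁ = 27.79 L.
Reversible adiabatic, γ = 1.67: T₂ = T₁·(V₁/V₂)^(γ−1) = 353.8 K; P₂ = P₁·(V₁/V₂)^γ = 1.317 atm.
T constant ⇒ Boyle's law P V = const: T₃ = T₂; P₃ = P₂·(V₂/V₃) = 0.6545 atm.
Isochoric, so P/T is constant: V₄ = V₃; T₄ = T₃·(P₄/P₃) = 708.1 K.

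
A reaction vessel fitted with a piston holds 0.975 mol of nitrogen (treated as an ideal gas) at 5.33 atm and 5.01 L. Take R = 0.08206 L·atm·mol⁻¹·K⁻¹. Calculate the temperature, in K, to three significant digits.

T ≈ 334 K

PV = nRT ⇒ T = PV/(nR) = (5.33 × 5.01) / (0.975 × 0.08206)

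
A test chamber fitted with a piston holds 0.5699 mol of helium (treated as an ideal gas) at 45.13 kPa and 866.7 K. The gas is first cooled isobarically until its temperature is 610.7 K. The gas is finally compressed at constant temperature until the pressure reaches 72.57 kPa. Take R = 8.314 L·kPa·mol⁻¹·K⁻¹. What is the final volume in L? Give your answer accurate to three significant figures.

V₃ ≈ 39.9 L

From PV = nRT: V₁ = nRT₁/P₁ = 90.99 L.
Isobaric, so V/T is constant: P₂ = P₁; V₂ = V₁·(T₂/T₁) = 64.12 L.
Isothermal, so P V is constant: T₃ = T₂; V₃ = V₂·(P₂/P₃) = 39.87 L.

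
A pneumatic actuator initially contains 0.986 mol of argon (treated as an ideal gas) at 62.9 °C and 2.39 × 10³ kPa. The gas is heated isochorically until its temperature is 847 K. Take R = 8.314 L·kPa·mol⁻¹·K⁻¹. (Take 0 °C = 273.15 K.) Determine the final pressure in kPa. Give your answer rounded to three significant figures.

P₂ ≈ 6.02e+03 kPa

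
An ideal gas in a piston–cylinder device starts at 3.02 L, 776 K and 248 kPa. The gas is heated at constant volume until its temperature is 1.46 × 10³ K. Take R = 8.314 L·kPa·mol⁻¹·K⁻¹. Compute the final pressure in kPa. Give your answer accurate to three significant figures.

V constant ⇒ P ∝ T: V₂ = V₁; P₂ = P₁·(T₂/T₁) = 466.6 kPa.

P₂ ≈ 467 kPa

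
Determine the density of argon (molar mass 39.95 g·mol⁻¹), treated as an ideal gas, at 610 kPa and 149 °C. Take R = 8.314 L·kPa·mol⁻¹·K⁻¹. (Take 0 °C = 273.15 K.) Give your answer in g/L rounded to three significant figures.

ρ = PM/(RT) = (610 × 39.95) / (8.314 × 422.1)

ρ ≈ 6.94 g/L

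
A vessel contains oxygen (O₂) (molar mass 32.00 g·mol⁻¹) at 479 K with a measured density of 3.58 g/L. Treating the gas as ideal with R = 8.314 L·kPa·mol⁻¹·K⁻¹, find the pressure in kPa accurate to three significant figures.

P ≈ 446 kPa

ρ = PM/(RT) ⇒ P = ρRT/M = (3.58 × 8.314 × 479.0) / 32.00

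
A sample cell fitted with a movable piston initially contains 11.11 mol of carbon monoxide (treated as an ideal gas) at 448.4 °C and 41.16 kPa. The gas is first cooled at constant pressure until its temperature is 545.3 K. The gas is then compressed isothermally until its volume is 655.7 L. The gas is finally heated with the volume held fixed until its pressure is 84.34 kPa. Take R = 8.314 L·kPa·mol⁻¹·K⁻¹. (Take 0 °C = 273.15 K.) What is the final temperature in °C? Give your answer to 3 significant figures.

Convert: T₁ = 721.5 K.
From PV = nRT: V₁ = nRT₁/P₁ = 1619 L.
P constant ⇒ V ∝ T: P₂ = P₁; V₂ = V₁·(T₂/T₁) = 1224 L.
T constant ⇒ Boyle's law P V = const: T₃ = T₂; P₃ = P₂·(V₂/V₃) = 76.82 kPa.
Isochoric, so P/T is constant: V₄ = V₃; T₄ = T₃·(P₄/P₃) = 598.7 K.

T₄ ≈ 326 °C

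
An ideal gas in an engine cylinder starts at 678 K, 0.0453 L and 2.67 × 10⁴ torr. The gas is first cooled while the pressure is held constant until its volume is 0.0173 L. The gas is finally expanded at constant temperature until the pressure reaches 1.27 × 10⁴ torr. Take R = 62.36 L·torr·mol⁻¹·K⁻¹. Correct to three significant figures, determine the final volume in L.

V₃ ≈ 0.0364 L

Isobaric, so V/T is constant: P₂ = P₁; T₂ = T₁·(V₂/V₁) = 258.9 K.
T constant ⇒ Boyle's law P V = const: T₃ = T₂; V₃ = V₂·(P₂/P₃) = 0.03637 L.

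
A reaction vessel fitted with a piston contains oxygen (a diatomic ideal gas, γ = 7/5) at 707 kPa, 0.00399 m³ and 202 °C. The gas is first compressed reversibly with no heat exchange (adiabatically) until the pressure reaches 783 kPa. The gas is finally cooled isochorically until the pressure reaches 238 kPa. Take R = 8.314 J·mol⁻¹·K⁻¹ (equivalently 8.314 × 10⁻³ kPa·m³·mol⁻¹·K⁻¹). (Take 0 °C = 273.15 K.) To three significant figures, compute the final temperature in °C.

T₃ ≈ -124 °C

Convert: T₁ = 475.1 K.
Adiabatic (γ = 7/5), T V^(γ−1) and P V^γ constant: T₂ = T₁·(P₂/P₁)^((γ−1)/γ) = 489.2 K; V₂ = V₁·(P₁/P₂)^(1/γ) = 0.003709 m³.
V constant ⇒ P ∝ T: V₃ = V₂; T₃ = T₂·(P₃/P₂) = 148.7 K.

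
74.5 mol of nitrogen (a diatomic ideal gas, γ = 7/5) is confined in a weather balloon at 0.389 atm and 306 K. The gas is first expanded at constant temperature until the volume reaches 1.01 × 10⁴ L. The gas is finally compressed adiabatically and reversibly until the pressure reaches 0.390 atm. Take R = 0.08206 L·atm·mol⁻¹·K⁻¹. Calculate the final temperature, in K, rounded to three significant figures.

From PV = nRT: V₁ = nRT₁/P₁ = 4809 L.
Isothermal, so P V is constant: T₂ = T₁; P₂ = P₁·(V₁/V₂) = 0.1852 atm.
Adiabatic (γ = 7/5), T V^(γ−1) and P V^γ constant: T₃ = T₂·(P₃/P₂)^((γ−1)/γ) = 378.5 K; V₃ = V₂·(P₂/P₃)^(1/γ) = 5934 L.

T₃ ≈ 379 K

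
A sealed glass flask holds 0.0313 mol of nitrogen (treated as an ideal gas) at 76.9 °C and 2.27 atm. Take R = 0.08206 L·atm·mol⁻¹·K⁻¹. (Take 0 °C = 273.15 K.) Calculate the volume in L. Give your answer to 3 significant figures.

V ≈ 0.396 L

Convert: T = 350.05 K.
PV = nRT ⇒ V = nRT/P = (0.0313 × 0.08206 × 350.05) / 2.27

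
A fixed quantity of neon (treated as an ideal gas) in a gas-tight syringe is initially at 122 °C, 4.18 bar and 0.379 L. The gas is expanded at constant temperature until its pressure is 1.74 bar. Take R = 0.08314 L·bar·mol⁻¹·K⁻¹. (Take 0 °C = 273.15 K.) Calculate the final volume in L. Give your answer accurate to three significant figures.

V₂ ≈ 0.910 L

Convert: T₁ = 395.1 K.
Isothermal, so P V is constant: T₂ = T₁; V₂ = V₁·(P₁/P₂) = 0.9105 L.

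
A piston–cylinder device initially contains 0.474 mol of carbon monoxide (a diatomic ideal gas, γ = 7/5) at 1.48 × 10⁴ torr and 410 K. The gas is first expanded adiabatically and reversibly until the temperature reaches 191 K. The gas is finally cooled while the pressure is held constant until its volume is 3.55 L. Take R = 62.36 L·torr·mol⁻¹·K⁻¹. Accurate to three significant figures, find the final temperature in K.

T₃ ≈ 123 K

From PV = nRT: V₁ = nRT₁/P₁ = 0.8189 L.
Reversible adiabatic, γ = 7/5: P₂ = P₁·(T₂/T₁)^(γ/(γ−1)) = 1021 torr; V₂ = V₁·(T₁/T₂)^(1/(γ−1)) = 5.528 L.
P constant ⇒ V ∝ T: P₃ = P₂; T₃ = T₂·(V₃/V₂) = 122.7 K.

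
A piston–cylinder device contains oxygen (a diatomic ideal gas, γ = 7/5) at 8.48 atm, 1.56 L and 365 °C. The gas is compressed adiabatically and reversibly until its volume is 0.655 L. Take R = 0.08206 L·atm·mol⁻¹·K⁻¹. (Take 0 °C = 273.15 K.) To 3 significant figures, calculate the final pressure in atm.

P₂ ≈ 28.6 atm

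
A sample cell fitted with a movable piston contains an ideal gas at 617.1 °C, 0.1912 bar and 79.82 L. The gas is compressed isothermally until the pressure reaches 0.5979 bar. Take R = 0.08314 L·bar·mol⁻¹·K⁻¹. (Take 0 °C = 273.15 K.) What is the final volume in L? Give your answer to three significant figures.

V₂ ≈ 25.5 L

Convert: T₁ = 890.2 K.
Isothermal, so P V is constant: T₂ = T₁; V₂ = V₁·(P₁/P₂) = 25.53 L.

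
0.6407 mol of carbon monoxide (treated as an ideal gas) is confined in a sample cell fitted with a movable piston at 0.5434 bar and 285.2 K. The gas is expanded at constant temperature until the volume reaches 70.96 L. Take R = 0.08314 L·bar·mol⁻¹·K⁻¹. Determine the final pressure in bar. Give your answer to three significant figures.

P₂ ≈ 0.214 bar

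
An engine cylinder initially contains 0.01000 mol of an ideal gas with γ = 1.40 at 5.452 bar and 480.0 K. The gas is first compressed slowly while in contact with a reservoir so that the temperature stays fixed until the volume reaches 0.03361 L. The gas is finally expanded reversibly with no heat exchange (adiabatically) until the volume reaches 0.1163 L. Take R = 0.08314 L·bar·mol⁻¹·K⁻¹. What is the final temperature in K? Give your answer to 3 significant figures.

T₃ ≈ 292 K

From PV = nRT: V₁ = nRT₁/P₁ = 0.07320 L.
Isothermal, so P V is constant: T₂ = T₁; P₂ = P₁·(V₁/V₂) = 11.87 bar.
Adiabatic (γ = 1.40), T V^(γ−1) and P V^γ constant: T₃ = T₂·(V₂/V₃)^(γ−1) = 292.1 K; P₃ = P₂·(V₂/V₃)^γ = 2.088 bar.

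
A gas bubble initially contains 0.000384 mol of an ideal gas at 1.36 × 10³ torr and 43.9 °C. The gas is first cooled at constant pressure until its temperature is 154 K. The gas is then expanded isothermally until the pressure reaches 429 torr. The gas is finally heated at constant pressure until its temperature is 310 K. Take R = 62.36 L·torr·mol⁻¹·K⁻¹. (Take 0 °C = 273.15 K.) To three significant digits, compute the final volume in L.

V₄ ≈ 0.0173 L

Convert: T₁ = 317.0 K.
From PV = nRT: V₁ = nRT₁/P₁ = 0.005582 L.
P constant ⇒ V ∝ T: P₂ = P₁; V₂ = V₁·(T₂/T₁) = 0.002712 L.
Isothermal, so P V is constant: T₃ = T₂; V₃ = V₂·(P₂/P₃) = 0.008596 L.
P constant ⇒ V ∝ T: P₄ = P₃; V₄ = V₃·(T₄/T₃) = 0.01730 L.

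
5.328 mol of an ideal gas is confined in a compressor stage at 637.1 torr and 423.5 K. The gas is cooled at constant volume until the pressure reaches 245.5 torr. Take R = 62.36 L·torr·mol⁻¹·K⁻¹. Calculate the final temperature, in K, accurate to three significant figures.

From PV = nRT: V₁ = nRT₁/P₁ = 220.9 L.
V constant ⇒ P ∝ T: V₂ = V₁; T₂ = T₁·(P₂/P₁) = 163.2 K.

T₂ ≈ 163 K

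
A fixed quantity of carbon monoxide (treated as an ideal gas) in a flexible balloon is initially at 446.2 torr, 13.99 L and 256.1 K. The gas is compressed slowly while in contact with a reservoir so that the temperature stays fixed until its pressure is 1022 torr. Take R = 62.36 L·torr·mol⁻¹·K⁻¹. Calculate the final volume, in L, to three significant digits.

V₂ ≈ 6.11 L

T constant ⇒ Boyle's law P V = const: T₂ = T₁; V₂ = V₁·(P₁/P₂) = 6.108 L.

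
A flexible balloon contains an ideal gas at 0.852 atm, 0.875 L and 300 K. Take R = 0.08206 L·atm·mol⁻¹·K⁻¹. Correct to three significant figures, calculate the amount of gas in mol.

n ≈ 0.0303 mol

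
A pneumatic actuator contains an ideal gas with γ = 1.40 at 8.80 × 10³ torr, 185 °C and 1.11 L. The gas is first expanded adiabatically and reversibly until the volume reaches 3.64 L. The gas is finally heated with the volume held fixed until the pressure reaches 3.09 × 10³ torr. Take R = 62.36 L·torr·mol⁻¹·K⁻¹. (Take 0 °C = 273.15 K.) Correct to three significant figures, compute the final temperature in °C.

Convert: T₁ = 458.1 K.
Reversible adiabatic, γ = 1.40: T₂ = T₁·(V₁/V₂)^(γ−1) = 284.9 K; P₂ = P₁·(V₁/V₂)^γ = 1669 torr.
Isochoric, so P/T is constant: V₃ = V₂; T₃ = T₂·(P₃/P₂) = 527.5 K.

T₃ ≈ 254 °C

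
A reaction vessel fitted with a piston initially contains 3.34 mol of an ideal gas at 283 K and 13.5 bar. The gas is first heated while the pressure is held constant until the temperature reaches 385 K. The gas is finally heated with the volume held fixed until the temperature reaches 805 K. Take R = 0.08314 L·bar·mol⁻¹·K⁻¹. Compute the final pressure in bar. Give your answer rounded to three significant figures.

From PV = nRT: V₁ = nRT₁/P₁ = 5.821 L.
P constant ⇒ V ∝ T: P₂ = P₁; V₂ = V₁·(T₂/T₁) = 7.919 L.
V constant ⇒ P ∝ T: V₃ = V₂; P₃ = P₂·(T₃/T₂) = 28.23 bar.

P₃ ≈ 28.2 bar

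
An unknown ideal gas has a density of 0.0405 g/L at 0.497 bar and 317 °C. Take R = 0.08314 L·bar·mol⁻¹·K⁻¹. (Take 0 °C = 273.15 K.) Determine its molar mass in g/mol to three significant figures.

M ≈ 4.00 g/mol

ρ = PM/(RT) ⇒ M = ρRT/P = (0.0405 × 0.08314 × 590.1) / 0.497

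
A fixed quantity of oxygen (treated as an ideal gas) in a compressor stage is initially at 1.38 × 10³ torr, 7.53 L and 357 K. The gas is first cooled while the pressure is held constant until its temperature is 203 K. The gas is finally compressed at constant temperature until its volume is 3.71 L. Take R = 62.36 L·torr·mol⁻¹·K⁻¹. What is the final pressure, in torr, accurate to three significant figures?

P₃ ≈ 1.59e+03 torr

Isobaric, so V/T is constant: P₂ = P₁; V₂ = V₁·(T₂/T₁) = 4.282 L.
Isothermal, so P V is constant: T₃ = T₂; P₃ = P₂·(V₂/V₃) = 1593 torr.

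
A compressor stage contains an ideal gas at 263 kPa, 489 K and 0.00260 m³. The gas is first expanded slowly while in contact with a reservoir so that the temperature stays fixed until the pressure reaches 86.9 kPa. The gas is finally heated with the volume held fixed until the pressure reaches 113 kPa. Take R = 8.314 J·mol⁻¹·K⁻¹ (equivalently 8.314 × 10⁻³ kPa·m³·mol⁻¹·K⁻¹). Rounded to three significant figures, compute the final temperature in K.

T₃ ≈ 636 K

T constant ⇒ Boyle's law P V = const: T₂ = T₁; V₂ = V₁·(P₁/P₂) = 0.007869 m³.
Isochoric, so P/T is constant: V₃ = V₂; T₃ = T₂·(P₃/P₂) = 635.9 K.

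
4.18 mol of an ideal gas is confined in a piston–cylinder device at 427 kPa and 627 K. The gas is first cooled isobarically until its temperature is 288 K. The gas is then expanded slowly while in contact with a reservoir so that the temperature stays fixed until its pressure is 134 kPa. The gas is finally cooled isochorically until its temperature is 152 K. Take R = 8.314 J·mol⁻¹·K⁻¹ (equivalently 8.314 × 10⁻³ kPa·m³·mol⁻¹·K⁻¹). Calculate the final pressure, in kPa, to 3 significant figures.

P₄ ≈ 70.7 kPa

From PV = nRT: V₁ = nRT₁/P₁ = 0.05103 m³.
P constant ⇒ V ∝ T: P₂ = P₁; V₂ = V₁·(T₂/T₁) = 0.02344 m³.
Isothermal, so P V is constant: T₃ = T₂; V₃ = V₂·(P₂/P₃) = 0.07469 m³.
V constant ⇒ P ∝ T: V₄ = V₃; P₄ = P₃·(T₄/T₃) = 70.72 kPa.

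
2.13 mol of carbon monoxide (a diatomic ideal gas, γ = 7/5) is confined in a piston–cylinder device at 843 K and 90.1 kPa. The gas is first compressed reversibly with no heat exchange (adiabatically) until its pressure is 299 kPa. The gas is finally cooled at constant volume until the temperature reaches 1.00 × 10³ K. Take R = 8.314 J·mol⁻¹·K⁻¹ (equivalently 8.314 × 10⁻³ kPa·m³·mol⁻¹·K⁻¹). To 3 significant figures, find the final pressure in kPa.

From PV = nRT: V₁ = nRT₁/P₁ = 0.1657 m³.
Adiabatic (γ = 7/5), T V^(γ−1) and P V^γ constant: T₂ = T₁·(P₂/P₁)^((γ−1)/γ) = 1188 K; V₂ = V₁·(P₁/P₂)^(1/γ) = 0.07034 m³.
Isochoric, so P/T is constant: V₃ = V₂; P₃ = P₂·(T₃/T₂) = 251.8 kPa.

P₃ ≈ 252 kPa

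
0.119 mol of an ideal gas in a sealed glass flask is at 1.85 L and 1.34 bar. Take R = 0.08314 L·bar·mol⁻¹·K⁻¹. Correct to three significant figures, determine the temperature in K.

PV = nRT ⇒ T = PV/(nR) = (1.34 × 1.85) / (0.119 × 0.08314)

T ≈ 251 K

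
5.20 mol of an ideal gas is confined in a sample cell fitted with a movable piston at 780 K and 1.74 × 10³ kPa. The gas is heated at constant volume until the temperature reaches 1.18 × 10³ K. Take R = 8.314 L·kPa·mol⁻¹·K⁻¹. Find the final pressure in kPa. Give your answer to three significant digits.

From PV = nRT: V₁ = nRT₁/P₁ = 19.38 L.
V constant ⇒ P ∝ T: V₂ = V₁; P₂ = P₁·(T₂/T₁) = 2632 kPa.

P₂ ≈ 2.63e+03 kPa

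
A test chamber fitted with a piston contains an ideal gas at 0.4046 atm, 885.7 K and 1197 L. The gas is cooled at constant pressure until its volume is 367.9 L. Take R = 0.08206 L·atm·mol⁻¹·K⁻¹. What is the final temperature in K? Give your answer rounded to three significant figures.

Isobaric, so V/T is constant: P₂ = P₁; T₂ = T₁·(V₂/V₁) = 272.2 K.

T₂ ≈ 272 K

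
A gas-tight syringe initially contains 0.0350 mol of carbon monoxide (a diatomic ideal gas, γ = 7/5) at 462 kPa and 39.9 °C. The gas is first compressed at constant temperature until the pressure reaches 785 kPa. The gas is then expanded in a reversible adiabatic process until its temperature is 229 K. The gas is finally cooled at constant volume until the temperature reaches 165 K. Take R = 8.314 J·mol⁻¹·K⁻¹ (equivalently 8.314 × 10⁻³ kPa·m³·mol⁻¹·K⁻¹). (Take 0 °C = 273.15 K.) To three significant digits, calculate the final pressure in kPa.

Convert: T₁ = 313.0 K.
From PV = nRT: V₁ = nRT₁/P₁ = 0.0001972 m³.
Isothermal, so P V is constant: T₂ = T₁; V₂ = V₁·(P₁/P₂) = 0.0001160 m³.
Reversible adiabatic, γ = 7/5: P₃ = P₂·(T₃/T₂)^(γ/(γ−1)) = 262.8 kPa; V₃ = V₂·(T₂/T₃)^(1/(γ−1)) = 0.0002536 m³.
Isochoric, so P/T is constant: V₄ = V₃; P₄ = P₃·(T₄/T₃) = 189.4 kPa.

P₄ ≈ 189 kPa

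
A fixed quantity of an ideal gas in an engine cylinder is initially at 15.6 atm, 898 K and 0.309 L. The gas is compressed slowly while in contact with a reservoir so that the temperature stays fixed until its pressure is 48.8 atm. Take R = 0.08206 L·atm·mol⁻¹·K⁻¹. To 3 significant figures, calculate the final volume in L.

Isothermal, so P V is constant: T₂ = T₁; V₂ = V₁·(P₁/P₂) = 0.09878 L.

V₂ ≈ 0.0988 L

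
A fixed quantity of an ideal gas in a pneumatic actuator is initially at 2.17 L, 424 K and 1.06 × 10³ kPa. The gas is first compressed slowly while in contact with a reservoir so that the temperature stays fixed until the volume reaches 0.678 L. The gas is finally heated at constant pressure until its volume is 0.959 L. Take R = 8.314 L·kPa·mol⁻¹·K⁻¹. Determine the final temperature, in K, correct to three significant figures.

T₃ ≈ 600 K

Isothermal, so P V is constant: T₂ = T₁; P₂ = P₁·(V₁/V₂) = 3393 kPa.
Isobaric, so V/T is constant: P₃ = P₂; T₃ = T₂·(V₃/V₂) = 599.7 K.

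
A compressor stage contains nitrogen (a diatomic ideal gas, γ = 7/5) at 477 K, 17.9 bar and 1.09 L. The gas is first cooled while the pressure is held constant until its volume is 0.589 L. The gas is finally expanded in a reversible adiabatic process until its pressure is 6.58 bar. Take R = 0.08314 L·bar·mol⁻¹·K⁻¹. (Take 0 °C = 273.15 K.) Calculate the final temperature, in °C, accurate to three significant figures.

Isobaric, so V/T is constant: P₂ = P₁; T₂ = T₁·(V₂/V₁) = 257.8 K.
Reversible adiabatic, γ = 7/5: T₃ = T₂·(P₃/P₂)^((γ−1)/γ) = 193.7 K; V₃ = V₂·(P₂/P₃)^(1/γ) = 1.204 L.

T₃ ≈ -79.5 °C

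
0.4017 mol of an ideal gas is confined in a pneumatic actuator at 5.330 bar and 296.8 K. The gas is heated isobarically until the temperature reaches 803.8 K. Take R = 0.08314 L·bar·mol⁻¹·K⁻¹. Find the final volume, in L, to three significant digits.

From PV = nRT: V₁ = nRT₁/P₁ = 1.860 L.
Isobaric, so V/T is constant: P₂ = P₁; V₂ = V₁·(T₂/T₁) = 5.037 L.

V₂ ≈ 5.04 L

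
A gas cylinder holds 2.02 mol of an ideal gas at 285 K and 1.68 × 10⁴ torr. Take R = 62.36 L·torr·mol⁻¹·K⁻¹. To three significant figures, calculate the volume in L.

V ≈ 2.14 L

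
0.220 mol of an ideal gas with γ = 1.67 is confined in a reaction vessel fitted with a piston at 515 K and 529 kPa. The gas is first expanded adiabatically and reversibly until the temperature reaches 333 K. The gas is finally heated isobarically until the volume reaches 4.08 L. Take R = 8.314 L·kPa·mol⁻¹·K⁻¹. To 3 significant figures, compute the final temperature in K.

T₃ ≈ 398 K

From PV = nRT: V₁ = nRT₁/P₁ = 1.781 L.
Reversible adiabatic, γ = 1.67: P₂ = P₁·(T₂/T₁)^(γ/(γ−1)) = 178.4 kPa; V₂ = V₁·(T₁/T₂)^(1/(γ−1)) = 3.414 L.
P constant ⇒ V ∝ T: P₃ = P₂; T₃ = T₂·(V₃/V₂) = 398.0 K.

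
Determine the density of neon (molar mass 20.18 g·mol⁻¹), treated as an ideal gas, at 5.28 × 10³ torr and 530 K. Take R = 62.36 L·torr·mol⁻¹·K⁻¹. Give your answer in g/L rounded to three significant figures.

ρ ≈ 3.22 g/L

ρ = PM/(RT) = (5.28e+03 × 20.18) / (62.36 × 530.0)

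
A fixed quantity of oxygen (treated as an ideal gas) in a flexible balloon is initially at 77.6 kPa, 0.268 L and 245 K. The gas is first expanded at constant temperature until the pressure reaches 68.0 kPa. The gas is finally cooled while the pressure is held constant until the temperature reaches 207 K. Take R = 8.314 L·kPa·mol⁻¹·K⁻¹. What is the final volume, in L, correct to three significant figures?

Isothermal, so P V is constant: T₂ = T₁; V₂ = V₁·(P₁/P₂) = 0.3058 L.
Isobaric, so V/T is constant: P₃ = P₂; V₃ = V₂·(T₃/T₂) = 0.2584 L.

V₃ ≈ 0.258 L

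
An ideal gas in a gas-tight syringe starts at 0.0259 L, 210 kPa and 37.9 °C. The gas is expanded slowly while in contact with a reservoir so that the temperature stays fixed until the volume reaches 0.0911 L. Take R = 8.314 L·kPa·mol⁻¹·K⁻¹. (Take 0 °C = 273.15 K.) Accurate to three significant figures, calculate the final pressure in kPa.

P₂ ≈ 59.7 kPa

Convert: T₁ = 311.0 K.
Isothermal, so P V is constant: T₂ = T₁; P₂ = P₁·(V₁/V₂) = 59.70 kPa.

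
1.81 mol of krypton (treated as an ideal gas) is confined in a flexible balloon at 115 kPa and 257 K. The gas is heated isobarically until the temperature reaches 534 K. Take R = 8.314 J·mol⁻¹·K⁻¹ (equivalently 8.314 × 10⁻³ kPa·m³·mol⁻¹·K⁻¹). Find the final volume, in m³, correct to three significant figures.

From PV = nRT: V₁ = nRT₁/P₁ = 0.03363 m³.
Isobaric, so V/T is constant: P₂ = P₁; V₂ = V₁·(T₂/T₁) = 0.06988 m³.

V₂ ≈ 0.0699 m³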